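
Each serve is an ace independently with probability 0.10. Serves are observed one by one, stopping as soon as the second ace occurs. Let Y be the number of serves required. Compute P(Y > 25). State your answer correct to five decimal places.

Needing more than 25 serves ⇔ fewer than 2 successes in the first 25. With X ~ Binomial(25, 0.10), P(Y > 25) = P(X ≤ 1).
  k=0: C(25,0)·0.10^0·0.90^25 = 0.0717898
  k=1: C(25,1)·0.10^1·0.90^24 = 0.1994161
P(X ≤ 1) = 0.2712059

0.27121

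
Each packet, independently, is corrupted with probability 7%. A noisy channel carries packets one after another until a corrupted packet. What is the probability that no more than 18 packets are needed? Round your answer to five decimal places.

Y = number of packets to the first success; geometric, p = 0.07.
P(Y ≤ 18) = 1 − (1−p)^18 = 1 − 0.2708277 = 0.7291723

0.72917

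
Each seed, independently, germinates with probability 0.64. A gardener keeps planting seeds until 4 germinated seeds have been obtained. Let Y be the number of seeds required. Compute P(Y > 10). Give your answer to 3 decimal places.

0.031

Needing more than 10 seeds ⇔ fewer than 4 successes in the first 10. With X ~ Binomial(10, 0.64), P(Y > 10) = P(X ≤ 3).
  k=0: C(10,0)·0.64^0·0.36^10 = 0.00004
  k=1: C(10,1)·0.64^1·0.36^9 = 0.00065
  k=2: C(10,2)·0.64^2·0.36^8 = 0.00520
  k=3: C(10,3)·0.64^3·0.36^7 = 0.02465
P(X ≤ 3) = 0.03054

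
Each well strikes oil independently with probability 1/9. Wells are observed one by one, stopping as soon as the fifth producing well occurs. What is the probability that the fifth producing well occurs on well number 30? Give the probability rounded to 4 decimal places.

Y = trial on which the fifth success occurs; negative binomial, r=5, p=0.111111.
P(Y=30) = C(29,4) · p^5 · (1−p)^25
= 23751 · 1.6935e-05 · 0.052624 = 0.021167

0.0212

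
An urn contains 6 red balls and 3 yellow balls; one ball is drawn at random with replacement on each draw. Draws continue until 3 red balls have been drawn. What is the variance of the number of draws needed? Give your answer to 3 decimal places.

Y = total draws until the third success; negative binomial with r=3, p=0.666667.
Var(Y) = r(1−p)/p² = 3·0.333333 / 0.666667² = 2.25000

2.250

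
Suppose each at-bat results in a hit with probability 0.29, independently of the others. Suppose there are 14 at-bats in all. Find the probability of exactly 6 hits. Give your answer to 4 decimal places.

0.1153

X ~ Binomial(n=14, p=0.29).
P(X=6) = C(14,6) · p^6 · (1−p)^8
= 3003 · 0.00059482 · 0.064575 = 0.115348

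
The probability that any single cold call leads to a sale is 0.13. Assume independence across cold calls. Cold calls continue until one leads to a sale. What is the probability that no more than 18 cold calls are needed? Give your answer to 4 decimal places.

0.9185

Y = number of cold calls to the first success; geometric, p = 0.13.
P(Y ≤ 18) = 1 − (1−p)^18 = 1 − 0.081535 = 0.918465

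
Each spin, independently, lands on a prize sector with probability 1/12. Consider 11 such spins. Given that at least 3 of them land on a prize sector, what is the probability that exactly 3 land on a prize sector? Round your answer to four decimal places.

X ~ Binomial(11, 0.083333). Want P(X=3 | X≥3) = P(X=3) / P(X≥3).
P(X=3) = C(11,3)·0.083333^3·0.916667^8 = 0.047603
P(X≥3) = 1 − 0.383995 − 0.383995 − 0.174543 = 0.057466
Ratio = 0.047603 / 0.057466 = 0.828359

0.8284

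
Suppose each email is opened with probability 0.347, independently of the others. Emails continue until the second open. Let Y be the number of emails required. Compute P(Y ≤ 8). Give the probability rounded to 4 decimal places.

Finishing within 8 emails ⇔ at least 2 successes in the first 8. With X ~ Binomial(8, 0.347), P(Y ≤ 8) = 1 − P(X ≤ 1).
  k=0: C(8,0)·0.347^0·0.653^8 = 0.033060
  k=1: C(8,1)·0.347^1·0.653^7 = 0.140544
1 − 0.173604 = 0.826396

0.8264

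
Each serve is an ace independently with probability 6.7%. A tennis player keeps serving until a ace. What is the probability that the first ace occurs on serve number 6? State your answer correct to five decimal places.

Geometric (trials to first success), p = 0.067.
P(Y = 6) = (1−p)^5 · p = 0.70698 · 0.067 = 0.0473678

0.04737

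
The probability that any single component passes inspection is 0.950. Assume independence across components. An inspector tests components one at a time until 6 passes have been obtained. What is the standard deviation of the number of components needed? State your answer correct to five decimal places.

0.57655

Y = total components until the sixth success; negative binomial with r=6, p=0.95.
SD(Y) = √[r(1−p)/p²] = √(0.3324100) = 0.5765501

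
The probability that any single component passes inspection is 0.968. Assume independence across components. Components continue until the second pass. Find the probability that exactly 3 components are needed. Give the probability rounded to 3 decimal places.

0.060

Y = trial on which the second success occurs; negative binomial, r=2, p=0.968.
P(Y=3) = C(2,1) · p^2 · (1−p)^1
= 2 · 0.93702 · 0.032 = 0.05997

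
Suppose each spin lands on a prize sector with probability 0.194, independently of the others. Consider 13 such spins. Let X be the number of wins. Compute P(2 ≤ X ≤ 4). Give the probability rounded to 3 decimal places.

0.661

X ~ Binomial(13, 0.194); P(2 ≤ X ≤ 4) = Σ C(13,k) p^k (1−p)^(13−k) over k:
  k=2: C(13,2)·0.194^2·0.806^11 = 0.27377
  k=3: C(13,3)·0.194^3·0.806^10 = 0.24161
  k=4: C(13,4)·0.194^4·0.806^9 = 0.14539
Total = 0.66077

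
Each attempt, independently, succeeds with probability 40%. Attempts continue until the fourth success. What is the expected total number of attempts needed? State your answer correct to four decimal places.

10.0000

Y = total attempts until the fourth success; negative binomial with r=4, p=0.40.
E[Y] = r / p = 4 / 0.40 = 10.000000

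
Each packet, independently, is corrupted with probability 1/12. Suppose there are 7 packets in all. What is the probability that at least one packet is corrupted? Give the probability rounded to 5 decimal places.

0.45615

P(at least one) = 1 − P(none) = 1 − (1 − 0.083333)^7
= 1 − 0.5438512 = 0.4561488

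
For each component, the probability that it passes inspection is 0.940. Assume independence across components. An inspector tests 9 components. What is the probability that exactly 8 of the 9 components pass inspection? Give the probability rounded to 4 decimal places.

0.3292

X ~ Binomial(n=9, p=0.94).
P(X=8) = C(9,8) · p^8 · (1−p)^1
= 9 · 0.60957 · 0.06 = 0.329167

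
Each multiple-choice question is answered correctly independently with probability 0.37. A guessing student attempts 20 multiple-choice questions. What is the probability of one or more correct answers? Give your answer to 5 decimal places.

P(at least one) = 1 − P(none) = 1 − (1 − 0.37)^20
= 1 − 0.0000970 = 0.9999030

0.99990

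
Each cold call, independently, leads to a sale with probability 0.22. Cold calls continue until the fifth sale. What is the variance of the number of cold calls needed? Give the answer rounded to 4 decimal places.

80.5785

Y = total cold calls until the fifth success; negative binomial with r=5, p=0.22.
Var(Y) = r(1−p)/p² = 5·0.78 / 0.22² = 80.578512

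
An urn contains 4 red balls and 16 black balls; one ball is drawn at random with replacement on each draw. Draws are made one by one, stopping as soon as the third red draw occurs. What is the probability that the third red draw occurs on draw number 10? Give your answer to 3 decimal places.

Y = trial on which the third success occurs; negative binomial, r=3, p=0.20.
P(Y=10) = C(9,2) · p^3 · (1−p)^7
= 36 · 0.008 · 0.20972 = 0.06040

0.060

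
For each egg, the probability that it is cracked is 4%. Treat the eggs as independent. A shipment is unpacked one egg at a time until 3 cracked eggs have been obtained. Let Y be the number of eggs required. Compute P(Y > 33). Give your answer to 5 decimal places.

0.85579

Needing more than 33 eggs ⇔ fewer than 3 successes in the first 33. With X ~ Binomial(33, 0.04), P(Y > 33) = P(X ≤ 2).
  k=0: C(33,0)·0.04^0·0.96^33 = 0.2599864
  k=1: C(33,1)·0.04^1·0.96^32 = 0.3574813
  k=2: C(33,2)·0.04^2·0.96^31 = 0.2383209
P(X ≤ 2) = 0.8557887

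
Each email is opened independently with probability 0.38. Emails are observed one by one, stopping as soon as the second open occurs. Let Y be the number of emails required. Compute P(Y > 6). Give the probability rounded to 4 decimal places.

Needing more than 6 emails ⇔ fewer than 2 successes in the first 6. With X ~ Binomial(6, 0.38), P(Y > 6) = P(X ≤ 1).
  k=0: C(6,0)·0.38^0·0.62^6 = 0.056800
  k=1: C(6,1)·0.38^1·0.62^5 = 0.208878
P(X ≤ 1) = 0.265679

0.2657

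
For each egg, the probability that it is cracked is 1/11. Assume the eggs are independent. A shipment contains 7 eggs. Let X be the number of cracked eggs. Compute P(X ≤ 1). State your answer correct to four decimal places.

X ~ Binomial(7, 0.090909); P(X ≤ 1) = Σ C(7,k) p^k (1−p)^(7−k) over k:
  k=0: C(7,0)·0.090909^0·0.909091^7 = 0.513158
  k=1: C(7,1)·0.090909^1·0.909091^6 = 0.359211
Total = 0.872369

0.8724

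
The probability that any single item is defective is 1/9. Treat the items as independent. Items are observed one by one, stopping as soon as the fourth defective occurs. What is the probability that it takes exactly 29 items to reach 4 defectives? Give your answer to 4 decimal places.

0.0263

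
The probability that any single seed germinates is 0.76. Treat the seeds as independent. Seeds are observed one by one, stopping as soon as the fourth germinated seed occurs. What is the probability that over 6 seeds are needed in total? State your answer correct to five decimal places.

0.15394

Needing more than 6 seeds ⇔ fewer than 4 successes in the first 6. With X ~ Binomial(6, 0.76), P(Y > 6) = P(X ≤ 3).
  k=0: C(6,0)·0.76^0·0.24^6 = 0.0001911
  k=1: C(6,1)·0.76^1·0.24^5 = 0.0036310
  k=2: C(6,2)·0.76^2·0.24^4 = 0.0287451
  k=3: C(6,3)·0.76^3·0.24^3 = 0.1213681
P(X ≤ 3) = 0.1539352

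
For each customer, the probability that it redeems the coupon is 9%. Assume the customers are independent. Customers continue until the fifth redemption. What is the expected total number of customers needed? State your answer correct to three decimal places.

Y = total customers until the fifth success; negative binomial with r=5, p=0.09.
E[Y] = r / p = 5 / 0.09 = 55.55556

55.556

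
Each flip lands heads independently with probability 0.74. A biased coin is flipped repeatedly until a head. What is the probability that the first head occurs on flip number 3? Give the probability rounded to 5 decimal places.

Geometric (trials to first success), p = 0.74.
P(Y = 3) = (1−p)^2 · p = 0.0676 · 0.74 = 0.0500240

0.05002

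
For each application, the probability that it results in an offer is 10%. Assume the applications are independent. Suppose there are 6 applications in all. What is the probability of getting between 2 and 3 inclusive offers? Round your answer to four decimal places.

0.1130

X ~ Binomial(6, 0.10); P(2 ≤ X ≤ 3) = Σ C(6,k) p^k (1−p)^(6−k) over k:
  k=2: C(6,2)·0.10^2·0.90^4 = 0.098415
  k=3: C(6,3)·0.10^3·0.90^3 = 0.014580
Total = 0.112995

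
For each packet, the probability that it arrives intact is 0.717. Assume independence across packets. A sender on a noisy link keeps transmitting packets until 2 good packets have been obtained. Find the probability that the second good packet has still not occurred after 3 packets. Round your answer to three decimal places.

Needing more than 3 packets ⇔ fewer than 2 successes in the first 3. With X ~ Binomial(3, 0.717), P(Y > 3) = P(X ≤ 1).
  k=0: C(3,0)·0.717^0·0.283^3 = 0.02267
  k=1: C(3,1)·0.717^1·0.283^2 = 0.17227
P(X ≤ 1) = 0.19494

0.195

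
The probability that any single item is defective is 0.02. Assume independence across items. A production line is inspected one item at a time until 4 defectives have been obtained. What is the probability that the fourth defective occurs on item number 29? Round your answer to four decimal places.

Y = trial on which the fourth success occurs; negative binomial, r=4, p=0.02.
P(Y=29) = C(28,3) · p^4 · (1−p)^25
= 3276 · 1.6e-07 · 0.60346 = 0.000316

0.0003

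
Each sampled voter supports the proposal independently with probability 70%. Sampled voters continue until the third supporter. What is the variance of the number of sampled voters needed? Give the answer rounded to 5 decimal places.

Y = total sampled voters until the third success; negative binomial with r=3, p=0.70.
Var(Y) = r(1−p)/p² = 3·0.30 / 0.70² = 1.8367347

1.83673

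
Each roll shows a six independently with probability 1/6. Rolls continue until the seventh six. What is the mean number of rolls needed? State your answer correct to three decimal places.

Y = total rolls until the seventh success; negative binomial with r=7, p=0.166667.
E[Y] = r / p = 7 / 0.166667 = 42.00000

42.000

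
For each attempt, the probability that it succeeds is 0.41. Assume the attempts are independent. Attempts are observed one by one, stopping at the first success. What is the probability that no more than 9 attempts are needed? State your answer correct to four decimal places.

0.9913

Y = number of attempts to the first success; geometric, p = 0.41.
P(Y ≤ 9) = 1 − (1−p)^9 = 1 − 0.008663 = 0.991337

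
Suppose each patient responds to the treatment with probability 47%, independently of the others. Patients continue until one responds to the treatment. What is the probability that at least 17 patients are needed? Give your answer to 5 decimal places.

Y = number of patients to the first success; geometric, p = 0.47.
P(Y > 16) = P(first 16 all fail) = (1−p)^16 = 0.0000388

0.00004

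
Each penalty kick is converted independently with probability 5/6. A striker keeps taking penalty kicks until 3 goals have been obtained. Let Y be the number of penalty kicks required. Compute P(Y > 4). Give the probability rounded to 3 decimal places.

0.132

Needing more than 4 penalty kicks ⇔ fewer than 3 successes in the first 4. With X ~ Binomial(4, 0.833333), P(Y > 4) = P(X ≤ 2).
  k=0: C(4,0)·0.833333^0·0.166667^4 = 0.00077
  k=1: C(4,1)·0.833333^1·0.166667^3 = 0.01543
  k=2: C(4,2)·0.833333^2·0.166667^2 = 0.11574
P(X ≤ 2) = 0.13194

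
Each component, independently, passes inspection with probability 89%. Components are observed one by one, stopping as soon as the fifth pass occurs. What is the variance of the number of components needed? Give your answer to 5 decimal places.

Y = total components until the fifth success; negative binomial with r=5, p=0.89.
Var(Y) = r(1−p)/p² = 5·0.11 / 0.89² = 0.6943568

0.69436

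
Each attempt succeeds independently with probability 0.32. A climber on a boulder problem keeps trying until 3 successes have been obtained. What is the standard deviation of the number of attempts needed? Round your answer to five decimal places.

4.46339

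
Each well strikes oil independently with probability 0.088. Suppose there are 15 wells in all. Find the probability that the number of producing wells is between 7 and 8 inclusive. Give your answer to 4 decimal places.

0.0001

X ~ Binomial(15, 0.088); P(7 ≤ X ≤ 8) = Σ C(15,k) p^k (1−p)^(15−k) over k:
  k=7: C(15,7)·0.088^7·0.912^8 = 0.000126
  k=8: C(15,8)·0.088^8·0.912^7 = 0.000012
Total = 0.000138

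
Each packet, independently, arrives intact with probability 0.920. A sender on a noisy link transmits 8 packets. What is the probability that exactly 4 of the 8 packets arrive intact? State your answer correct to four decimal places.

X ~ Binomial(n=8, p=0.92).
P(X=4) = C(8,4) · p^4 · (1−p)^4
= 70 · 0.71639 · 4.096e-05 = 0.002054

0.0021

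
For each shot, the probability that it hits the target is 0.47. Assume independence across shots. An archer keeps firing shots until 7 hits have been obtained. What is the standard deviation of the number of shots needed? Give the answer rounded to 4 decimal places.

Y = total shots until the seventh success; negative binomial with r=7, p=0.47.
SD(Y) = √[r(1−p)/p²] = √(16.794930) = 4.098162

4.0982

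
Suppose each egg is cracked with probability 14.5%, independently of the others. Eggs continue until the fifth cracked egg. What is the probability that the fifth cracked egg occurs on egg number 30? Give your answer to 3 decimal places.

0.030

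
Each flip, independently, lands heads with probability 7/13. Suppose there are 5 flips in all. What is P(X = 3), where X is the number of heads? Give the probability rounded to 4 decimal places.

X ~ Binomial(n=5, p=0.538462).
P(X=3) = C(5,3) · p^3 · (1−p)^2
= 10 · 0.15612 · 0.21302 = 0.332568

0.3326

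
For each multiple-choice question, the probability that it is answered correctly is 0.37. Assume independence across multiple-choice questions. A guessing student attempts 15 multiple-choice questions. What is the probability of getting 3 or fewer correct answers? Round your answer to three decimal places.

0.135

X ~ Binomial(15, 0.37); P(X ≤ 3) = Σ C(15,k) p^k (1−p)^(15−k) over k:
  k=0: C(15,0)·0.37^0·0.63^15 = 0.00098
  k=1: C(15,1)·0.37^1·0.63^14 = 0.00861
  k=2: C(15,2)·0.37^2·0.63^13 = 0.03540
  k=3: C(15,3)·0.37^3·0.63^12 = 0.09010
Total = 0.13509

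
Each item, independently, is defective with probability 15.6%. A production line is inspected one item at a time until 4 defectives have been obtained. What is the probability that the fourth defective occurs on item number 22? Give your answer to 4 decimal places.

Y = trial on which the fourth success occurs; negative binomial, r=4, p=0.156.
P(Y=22) = C(21,3) · p^4 · (1−p)^18
= 1330 · 0.00059224 · 0.047224 = 0.037198

0.0372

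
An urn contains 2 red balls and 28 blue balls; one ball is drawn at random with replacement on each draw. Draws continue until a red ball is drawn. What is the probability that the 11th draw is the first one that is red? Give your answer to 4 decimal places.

0.0334

Geometric (trials to first success), p = 0.066667.
P(Y = 11) = (1−p)^10 · p = 0.50161 · 0.066667 = 0.033441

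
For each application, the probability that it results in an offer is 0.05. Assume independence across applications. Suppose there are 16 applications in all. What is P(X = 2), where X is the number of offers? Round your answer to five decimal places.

0.14630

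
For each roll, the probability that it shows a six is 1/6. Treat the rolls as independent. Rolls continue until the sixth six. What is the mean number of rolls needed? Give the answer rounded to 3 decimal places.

36.000

Y = total rolls until the sixth success; negative binomial with r=6, p=0.166667.
E[Y] = r / p = 6 / 0.166667 = 36.00000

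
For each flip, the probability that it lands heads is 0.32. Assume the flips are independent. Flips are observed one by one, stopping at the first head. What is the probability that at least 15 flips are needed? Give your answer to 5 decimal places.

0.00452

Y = number of flips to the first success; geometric, p = 0.32.
P(Y > 14) = P(first 14 all fail) = (1−p)^14 = 0.0045199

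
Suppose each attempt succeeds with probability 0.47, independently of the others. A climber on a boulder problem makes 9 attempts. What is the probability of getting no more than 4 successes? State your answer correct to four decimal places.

X ~ Binomial(9, 0.47); P(X ≤ 4) = Σ C(9,k) p^k (1−p)^(9−k) over k:
  k=0: C(9,0)·0.47^0·0.53^9 = 0.003300
  k=1: C(9,1)·0.47^1·0.53^8 = 0.026336
  k=2: C(9,2)·0.47^2·0.53^7 = 0.093418
  k=3: C(9,3)·0.47^3·0.53^6 = 0.193298
  k=4: C(9,4)·0.47^4·0.53^5 = 0.257123
Total = 0.573475

0.5735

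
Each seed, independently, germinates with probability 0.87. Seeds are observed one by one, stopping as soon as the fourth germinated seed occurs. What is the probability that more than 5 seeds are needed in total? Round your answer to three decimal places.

0.129

Needing more than 5 seeds ⇔ fewer than 4 successes in the first 5. With X ~ Binomial(5, 0.87), P(Y > 5) = P(X ≤ 3).
  k=0: C(5,0)·0.87^0·0.13^5 = 0.00004
  k=1: C(5,1)·0.87^1·0.13^4 = 0.00124
  k=2: C(5,2)·0.87^2·0.13^3 = 0.01663
  k=3: C(5,3)·0.87^3·0.13^2 = 0.11129
P(X ≤ 3) = 0.12920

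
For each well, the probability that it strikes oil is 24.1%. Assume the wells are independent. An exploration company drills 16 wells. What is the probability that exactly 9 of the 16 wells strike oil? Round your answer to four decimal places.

X ~ Binomial(n=16, p=0.241).
P(X=9) = C(16,9) · p^9 · (1−p)^7
= 11440 · 2.7425e-06 · 0.14511 = 0.004553

0.0046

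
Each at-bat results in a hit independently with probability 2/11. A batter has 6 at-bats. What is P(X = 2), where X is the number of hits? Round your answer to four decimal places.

0.2222

X ~ Binomial(n=6, p=0.181818).
P(X=2) = C(6,2) · p^2 · (1−p)^4
= 15 · 0.033058 · 0.44813 = 0.222211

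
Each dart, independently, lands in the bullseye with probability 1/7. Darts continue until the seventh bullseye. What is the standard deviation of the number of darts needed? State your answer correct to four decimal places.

17.1464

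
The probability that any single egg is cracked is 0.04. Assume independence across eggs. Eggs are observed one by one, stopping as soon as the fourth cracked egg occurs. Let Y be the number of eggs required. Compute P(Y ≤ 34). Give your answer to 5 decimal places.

Finishing within 34 eggs ⇔ at least 4 successes in the first 34. With X ~ Binomial(34, 0.04), P(Y ≤ 34) = 1 − P(X ≤ 3).
  k=0: C(34,0)·0.04^0·0.96^34 = 0.2495870
  k=1: C(34,1)·0.04^1·0.96^33 = 0.3535816
  k=2: C(34,2)·0.04^2·0.96^32 = 0.2430873
  k=3: C(34,3)·0.04^3·0.96^31 = 0.1080388
1 − 0.9542947 = 0.0457053

0.04571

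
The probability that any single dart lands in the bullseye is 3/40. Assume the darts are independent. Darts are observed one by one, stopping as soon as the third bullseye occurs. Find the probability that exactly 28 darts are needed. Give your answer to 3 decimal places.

0.021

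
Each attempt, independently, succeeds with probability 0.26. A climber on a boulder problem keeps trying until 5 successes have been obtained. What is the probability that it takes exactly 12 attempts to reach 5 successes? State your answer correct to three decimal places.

Y = trial on which the fifth success occurs; negative binomial, r=5, p=0.26.
P(Y=12) = C(11,4) · p^5 · (1−p)^7
= 330 · 0.0011881 · 0.12151 = 0.04764

0.048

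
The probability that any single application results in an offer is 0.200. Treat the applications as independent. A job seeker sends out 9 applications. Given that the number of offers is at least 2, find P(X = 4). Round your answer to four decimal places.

0.1172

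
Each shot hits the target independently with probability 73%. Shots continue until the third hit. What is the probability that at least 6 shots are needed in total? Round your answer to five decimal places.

Needing more than 5 shots ⇔ fewer than 3 successes in the first 5. With X ~ Binomial(5, 0.73), P(Y > 5) = P(X ≤ 2).
  k=0: C(5,0)·0.73^0·0.27^5 = 0.0014349
  k=1: C(5,1)·0.73^1·0.27^4 = 0.0193976
  k=2: C(5,2)·0.73^2·0.27^3 = 0.1048907
P(X ≤ 2) = 0.1257232

0.12572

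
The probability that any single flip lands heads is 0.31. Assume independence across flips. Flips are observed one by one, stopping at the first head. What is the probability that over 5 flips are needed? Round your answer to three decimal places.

0.156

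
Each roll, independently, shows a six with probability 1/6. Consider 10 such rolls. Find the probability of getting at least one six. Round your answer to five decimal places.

0.83849

P(at least one) = 1 − P(none) = 1 − (1 − 0.166667)^10
= 1 − 0.1615056 = 0.8384944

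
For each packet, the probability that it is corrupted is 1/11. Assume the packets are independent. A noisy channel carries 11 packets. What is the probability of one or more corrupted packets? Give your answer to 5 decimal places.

0.64951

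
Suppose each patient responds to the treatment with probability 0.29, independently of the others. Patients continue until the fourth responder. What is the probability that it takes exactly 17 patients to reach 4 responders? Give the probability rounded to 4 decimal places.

Y = trial on which the fourth success occurs; negative binomial, r=4, p=0.29.
P(Y=17) = C(16,3) · p^4 · (1−p)^13
= 560 · 0.0070728 · 0.011651 = 0.046146

0.0461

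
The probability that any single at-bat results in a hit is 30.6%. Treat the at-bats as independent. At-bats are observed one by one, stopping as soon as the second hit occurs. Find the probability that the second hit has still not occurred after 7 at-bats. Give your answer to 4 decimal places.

0.3169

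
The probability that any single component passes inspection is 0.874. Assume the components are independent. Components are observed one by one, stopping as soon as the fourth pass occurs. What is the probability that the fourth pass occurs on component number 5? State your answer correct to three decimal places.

0.294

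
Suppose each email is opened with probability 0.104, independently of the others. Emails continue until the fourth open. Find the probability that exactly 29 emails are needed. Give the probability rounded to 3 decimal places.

0.025

Y = trial on which the fourth success occurs; negative binomial, r=4, p=0.104.
P(Y=29) = C(28,3) · p^4 · (1−p)^25
= 3276 · 0.00011699 · 0.064224 = 0.02461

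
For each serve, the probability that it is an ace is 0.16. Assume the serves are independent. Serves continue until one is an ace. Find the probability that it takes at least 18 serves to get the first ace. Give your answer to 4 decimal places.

Y = number of serves to the first success; geometric, p = 0.16.
P(Y > 17) = P(first 17 all fail) = (1−p)^17 = 0.051612

0.0516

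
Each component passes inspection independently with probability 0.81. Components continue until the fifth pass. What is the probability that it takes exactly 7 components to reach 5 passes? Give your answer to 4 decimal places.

0.1888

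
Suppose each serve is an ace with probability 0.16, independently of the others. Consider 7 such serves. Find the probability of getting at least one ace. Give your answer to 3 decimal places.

0.705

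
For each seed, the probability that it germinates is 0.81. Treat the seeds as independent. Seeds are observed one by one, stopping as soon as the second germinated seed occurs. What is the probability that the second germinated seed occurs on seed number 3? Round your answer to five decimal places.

Y = trial on which the second success occurs; negative binomial, r=2, p=0.81.
P(Y=3) = C(2,1) · p^2 · (1−p)^1
= 2 · 0.6561 · 0.19 = 0.2493180

0.24932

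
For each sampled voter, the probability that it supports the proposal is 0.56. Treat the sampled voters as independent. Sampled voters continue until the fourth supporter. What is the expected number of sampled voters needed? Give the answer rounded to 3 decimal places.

Y = total sampled voters until the fourth success; negative binomial with r=4, p=0.56.
E[Y] = r / p = 4 / 0.56 = 7.14286

7.143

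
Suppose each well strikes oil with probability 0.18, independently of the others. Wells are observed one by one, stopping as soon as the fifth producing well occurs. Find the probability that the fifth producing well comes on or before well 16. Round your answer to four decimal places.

0.1458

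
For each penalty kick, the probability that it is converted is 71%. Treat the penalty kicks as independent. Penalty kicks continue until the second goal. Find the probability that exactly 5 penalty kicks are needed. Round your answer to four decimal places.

Y = trial on which the second success occurs; negative binomial, r=2, p=0.71.
P(Y=5) = C(4,1) · p^2 · (1−p)^3
= 4 · 0.5041 · 0.024389 = 0.049178

0.0492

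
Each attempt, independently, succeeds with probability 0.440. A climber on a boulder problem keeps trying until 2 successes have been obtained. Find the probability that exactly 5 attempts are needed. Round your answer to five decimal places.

0.13600

Y = trial on which the second success occurs; negative binomial, r=2, p=0.44.
P(Y=5) = C(4,1) · p^2 · (1−p)^3
= 4 · 0.1936 · 0.17562 = 0.1359970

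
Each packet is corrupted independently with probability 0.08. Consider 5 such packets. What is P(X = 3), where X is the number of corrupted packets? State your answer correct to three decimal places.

0.004

X ~ Binomial(n=5, p=0.08).
P(X=3) = C(5,3) · p^3 · (1−p)^2
= 10 · 0.000512 · 0.8464 = 0.00433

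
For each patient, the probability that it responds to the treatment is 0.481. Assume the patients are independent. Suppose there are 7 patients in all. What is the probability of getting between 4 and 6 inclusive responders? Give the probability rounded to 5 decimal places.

X ~ Binomial(7, 0.481); P(4 ≤ X ≤ 6) = Σ C(7,k) p^k (1−p)^(7−k) over k:
  k=4: C(7,4)·0.481^4·0.519^3 = 0.2619090
  k=5: C(7,5)·0.481^5·0.519^2 = 0.1456396
  k=6: C(7,6)·0.481^6·0.519^1 = 0.0449921
Total = 0.4525406

0.45254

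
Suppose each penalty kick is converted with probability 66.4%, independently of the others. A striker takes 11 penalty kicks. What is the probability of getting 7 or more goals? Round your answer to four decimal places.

X ~ Binomial(11, 0.664); P(X ≥ 7) = Σ C(11,k) p^k (1−p)^(11−k) over k:
  k=7: C(11,7)·0.664^7·0.336^4 = 0.239358
  k=8: C(11,8)·0.664^8·0.336^3 = 0.236508
  k=9: C(11,9)·0.664^9·0.336^2 = 0.155795
  k=10: C(11,10)·0.664^10·0.336^1 = 0.061576
  k=11: C(11,11)·0.664^11·0.336^0 = 0.011062
Total = 0.704300

0.7043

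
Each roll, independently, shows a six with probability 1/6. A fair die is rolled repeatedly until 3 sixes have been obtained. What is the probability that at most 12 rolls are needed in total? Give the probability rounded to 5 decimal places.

Finishing within 12 rolls ⇔ at least 3 successes in the first 12. With X ~ Binomial(12, 0.166667), P(Y ≤ 12) = 1 − P(X ≤ 2).
  k=0: C(12,0)·0.166667^0·0.833333^12 = 0.1121567
  k=1: C(12,1)·0.166667^1·0.833333^11 = 0.2691760
  k=2: C(12,2)·0.166667^2·0.833333^10 = 0.2960936
1 − 0.6774262 = 0.3225738

0.32257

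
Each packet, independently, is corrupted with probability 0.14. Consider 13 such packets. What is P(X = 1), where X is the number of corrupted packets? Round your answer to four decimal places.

X ~ Binomial(n=13, p=0.14).
P(X=1) = C(13,1) · p^1 · (1−p)^12
= 13 · 0.14 · 0.16367 = 0.297888

0.2979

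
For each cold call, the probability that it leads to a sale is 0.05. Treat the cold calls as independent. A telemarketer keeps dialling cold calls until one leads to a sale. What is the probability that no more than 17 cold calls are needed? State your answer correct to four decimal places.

0.5819

Y = number of cold calls to the first success; geometric, p = 0.05.
P(Y ≤ 17) = 1 − (1−p)^17 = 1 − 0.418120 = 0.581880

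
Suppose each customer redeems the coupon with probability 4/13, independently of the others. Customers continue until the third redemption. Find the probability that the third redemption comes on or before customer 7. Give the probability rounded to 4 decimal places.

Finishing within 7 customers ⇔ at least 3 successes in the first 7. With X ~ Binomial(7, 0.307692), P(Y ≤ 7) = 1 − P(X ≤ 2).
  k=0: C(7,0)·0.307692^0·0.692308^7 = 0.076224
  k=1: C(7,1)·0.307692^1·0.692308^6 = 0.237143
  k=2: C(7,2)·0.307692^2·0.692308^5 = 0.316190
1 − 0.629557 = 0.370443

0.3704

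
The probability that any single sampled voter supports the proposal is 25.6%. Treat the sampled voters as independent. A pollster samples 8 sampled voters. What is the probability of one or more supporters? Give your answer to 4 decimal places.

0.9061

P(at least one) = 1 − P(none) = 1 − (1 − 0.256)^8
= 1 − 0.093882 = 0.906118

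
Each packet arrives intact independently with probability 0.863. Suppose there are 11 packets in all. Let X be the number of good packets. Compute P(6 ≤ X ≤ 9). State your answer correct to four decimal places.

X ~ Binomial(11, 0.863); P(6 ≤ X ≤ 9) = Σ C(11,k) p^k (1−p)^(11−k) over k:
  k=6: C(11,6)·0.863^6·0.137^5 = 0.009211
  k=7: C(11,7)·0.863^7·0.137^4 = 0.041445
  k=8: C(11,8)·0.863^8·0.137^3 = 0.130537
  k=9: C(11,9)·0.863^9·0.137^2 = 0.274095
Total = 0.455287

0.4553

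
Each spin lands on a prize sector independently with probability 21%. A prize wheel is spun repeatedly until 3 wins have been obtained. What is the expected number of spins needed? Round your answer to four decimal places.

Y = total spins until the third success; negative binomial with r=3, p=0.21.
E[Y] = r / p = 3 / 0.21 = 14.285714

14.2857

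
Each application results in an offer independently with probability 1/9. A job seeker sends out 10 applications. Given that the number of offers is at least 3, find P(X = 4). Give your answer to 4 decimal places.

X ~ Binomial(10, 0.111111). Want P(X=4 | X≥3) = P(X=4) / P(X≥3).
P(X=4) = C(10,4)·0.111111^4·0.888889^6 = 0.015788
P(X≥3) = 1 − 0.307946 − 0.384933 − 0.216525 = 0.090597
Ratio = 0.015788 / 0.090597 = 0.174270

0.1743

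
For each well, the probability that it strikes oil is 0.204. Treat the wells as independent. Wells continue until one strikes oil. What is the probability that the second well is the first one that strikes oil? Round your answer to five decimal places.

0.16238

Geometric (trials to first success), p = 0.204.
P(Y = 2) = (1−p)^1 · p = 0.796 · 0.204 = 0.1623840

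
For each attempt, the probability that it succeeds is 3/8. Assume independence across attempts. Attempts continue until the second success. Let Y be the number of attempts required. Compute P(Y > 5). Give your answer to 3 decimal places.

Needing more than 5 attempts ⇔ fewer than 2 successes in the first 5. With X ~ Binomial(5, 0.375), P(Y > 5) = P(X ≤ 1).
  k=0: C(5,0)·0.375^0·0.625^5 = 0.09537
  k=1: C(5,1)·0.375^1·0.625^4 = 0.28610
P(X ≤ 1) = 0.38147

0.381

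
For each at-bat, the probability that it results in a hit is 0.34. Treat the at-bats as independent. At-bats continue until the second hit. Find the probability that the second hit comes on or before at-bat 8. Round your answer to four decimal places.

Finishing within 8 at-bats ⇔ at least 2 successes in the first 8. With X ~ Binomial(8, 0.34), P(Y ≤ 8) = 1 − P(X ≤ 1).
  k=0: C(8,0)·0.34^0·0.66^8 = 0.036004
  k=1: C(8,1)·0.34^1·0.66^7 = 0.148380
1 − 0.184384 = 0.815616

0.8156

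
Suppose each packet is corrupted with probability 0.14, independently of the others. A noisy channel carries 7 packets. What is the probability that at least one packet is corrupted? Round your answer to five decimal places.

P(at least one) = 1 − P(none) = 1 − (1 − 0.14)^7
= 1 − 0.3479278 = 0.6520722

0.65207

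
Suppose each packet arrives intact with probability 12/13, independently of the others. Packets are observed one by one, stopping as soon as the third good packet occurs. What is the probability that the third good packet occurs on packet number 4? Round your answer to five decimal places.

Y = trial on which the third success occurs; negative binomial, r=3, p=0.923077.
P(Y=4) = C(3,2) · p^3 · (1−p)^1
= 3 · 0.78653 · 0.076923 = 0.1815062

0.18151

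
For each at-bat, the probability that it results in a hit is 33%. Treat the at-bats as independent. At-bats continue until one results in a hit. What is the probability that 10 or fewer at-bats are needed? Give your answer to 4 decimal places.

Y = number of at-bats to the first success; geometric, p = 0.33.
P(Y ≤ 10) = 1 − (1−p)^10 = 1 − 0.018228 = 0.981772

0.9818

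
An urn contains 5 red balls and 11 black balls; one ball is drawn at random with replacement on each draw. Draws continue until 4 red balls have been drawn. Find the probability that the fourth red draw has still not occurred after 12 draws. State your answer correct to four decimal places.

Needing more than 12 draws ⇔ fewer than 4 successes in the first 12. With X ~ Binomial(12, 0.3125), P(Y > 12) = P(X ≤ 3).
  k=0: C(12,0)·0.3125^0·0.6875^12 = 0.011150
  k=1: C(12,1)·0.3125^1·0.6875^11 = 0.060818
  k=2: C(12,2)·0.3125^2·0.6875^10 = 0.152045
  k=3: C(12,3)·0.3125^3·0.6875^9 = 0.230371
P(X ≤ 3) = 0.454383

0.4544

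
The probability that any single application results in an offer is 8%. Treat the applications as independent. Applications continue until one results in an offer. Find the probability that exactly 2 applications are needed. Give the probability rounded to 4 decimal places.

0.0736

Geometric (trials to first success), p = 0.08.
P(Y = 2) = (1−p)^1 · p = 0.92 · 0.08 = 0.073600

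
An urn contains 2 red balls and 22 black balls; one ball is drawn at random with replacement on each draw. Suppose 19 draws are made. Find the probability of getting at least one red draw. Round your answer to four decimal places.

0.8086

P(at least one) = 1 − P(none) = 1 − (1 − 0.083333)^19
= 1 − 0.191433 = 0.808567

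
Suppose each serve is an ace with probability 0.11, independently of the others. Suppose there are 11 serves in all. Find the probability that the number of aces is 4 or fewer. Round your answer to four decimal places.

0.9958

X ~ Binomial(11, 0.11); P(X ≤ 4) = Σ C(11,k) p^k (1−p)^(11−k) over k:
  k=0: C(11,0)·0.11^0·0.89^11 = 0.277517
  k=1: C(11,1)·0.11^1·0.89^10 = 0.377299
  k=2: C(11,2)·0.11^2·0.89^9 = 0.233162
  k=3: C(11,3)·0.11^3·0.89^8 = 0.086453
  k=4: C(11,4)·0.11^4·0.89^7 = 0.021371
Total = 0.995802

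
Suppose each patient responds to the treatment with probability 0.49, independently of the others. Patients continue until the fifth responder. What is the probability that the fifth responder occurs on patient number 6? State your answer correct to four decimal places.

0.0720

Y = trial on which the fifth success occurs; negative binomial, r=5, p=0.49.
P(Y=6) = C(5,4) · p^5 · (1−p)^1
= 5 · 0.028248 · 0.51 = 0.072031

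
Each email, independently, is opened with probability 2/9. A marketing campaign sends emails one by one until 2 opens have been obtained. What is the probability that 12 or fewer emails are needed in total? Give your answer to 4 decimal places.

Finishing within 12 emails ⇔ at least 2 successes in the first 12. With X ~ Binomial(12, 0.222222), P(Y ≤ 12) = 1 − P(X ≤ 1).
  k=0: C(12,0)·0.222222^0·0.777778^12 = 0.049008
  k=1: C(12,1)·0.222222^1·0.777778^11 = 0.168027
1 − 0.217035 = 0.782965

0.7830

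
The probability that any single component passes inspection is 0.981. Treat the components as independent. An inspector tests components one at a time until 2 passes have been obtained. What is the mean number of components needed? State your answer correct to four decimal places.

Y = total components until the second success; negative binomial with r=2, p=0.981.
E[Y] = r / p = 2 / 0.981 = 2.038736

2.0387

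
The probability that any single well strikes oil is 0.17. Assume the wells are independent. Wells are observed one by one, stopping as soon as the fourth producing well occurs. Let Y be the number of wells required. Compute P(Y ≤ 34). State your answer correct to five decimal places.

Finishing within 34 wells ⇔ at least 4 successes in the first 34. With X ~ Binomial(34, 0.17), P(Y ≤ 34) = 1 − P(X ≤ 3).
  k=0: C(34,0)·0.17^0·0.83^34 = 0.0017728
  k=1: C(34,1)·0.17^1·0.83^33 = 0.0123454
  k=2: C(34,2)·0.17^2·0.83^32 = 0.0417215
  k=3: C(34,3)·0.17^3·0.83^31 = 0.0911505
1 − 0.1469902 = 0.8530098

0.85301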